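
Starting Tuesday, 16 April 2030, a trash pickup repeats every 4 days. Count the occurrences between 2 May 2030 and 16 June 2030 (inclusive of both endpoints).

12

Occurrences land 4·i days after 16 April 2030 for i = 0, 1, 2, …
2 May 2030 is 16 days after the start; 16 ÷ 4 = 4 remainder 0. First occurrence in the window: #5 on 2 May 2030 (4×4 = 16 days in).
16 June 2030 is 61 days after the start; 61 ÷ 4 = 15 remainder 1. Last occurrence in the window: #16 on 15 June 2030.
Occurrences #5 through #16: 12 in total.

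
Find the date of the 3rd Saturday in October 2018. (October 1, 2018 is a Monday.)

October 2018 begins on a Monday, so the first Saturday is October 6 (5 days later).
The 3rd Saturday is 2 weeks later: 6 + 14 = 20.

2018-10-20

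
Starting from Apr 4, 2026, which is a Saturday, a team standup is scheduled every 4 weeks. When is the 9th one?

Nov 14, 2026

The 9th occurrence is 8 intervals after the first: 8 × 28 = 224 days after Apr 4, 2026.
Apr has 30 days — 26 days to the end of Apr leaves 198.
May has 31 days (167 left).
Jun has 30 days (137 left).
Jul has 31 days (106 left).
Aug has 31 days (75 left).
Sep has 30 days (45 left).
Oct has 31 days (14 left).
14 days into Nov → Nov 14, 2026.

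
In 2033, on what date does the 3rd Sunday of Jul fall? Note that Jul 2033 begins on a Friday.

Jul 2033 begins on a Friday, so the first Sunday is Jul 3 (2 days later).
The 3rd Sunday is 2 weeks later: 3 + 14 = 17.

Jul 17, 2033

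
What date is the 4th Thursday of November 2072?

24 November 2072

November 2072 begins on a Tuesday, so the first Thursday is November 3 (2 days later).
The 4th Thursday is 3 weeks later: 3 + 21 = 24.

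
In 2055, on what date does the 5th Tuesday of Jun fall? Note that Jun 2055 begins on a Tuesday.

Jun 2055 begins on a Tuesday, so the first Tuesday is Jun 1.
The 5th Tuesday is 4 weeks later: 1 + 28 = 29.

Jun 29, 2055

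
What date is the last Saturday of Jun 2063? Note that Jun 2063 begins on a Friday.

Jun 2063 begins on a Friday, so the first Saturday is Jun 2 (1 day later).
Jun 2063 has 30 days. Adding weeks: 2, 9, 16, 23, 30 — the last one ≤ 30 is the 30th.

Jun 30, 2063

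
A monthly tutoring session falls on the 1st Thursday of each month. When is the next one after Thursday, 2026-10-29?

2026-11-05

October 2026 starts on a Thursday, so its 1st Thursday is 2026-10-01.
That is not after 2026-10-29, so look at November 2026.
November 2026 starts on a Sunday, so its 1st Thursday is 2026-11-05 (4 days in).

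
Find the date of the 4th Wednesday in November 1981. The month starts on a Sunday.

25 November 1981

November 1981 begins on a Sunday, so the first Wednesday is November 4 (3 days later).
The 4th Wednesday is 3 weeks later: 4 + 21 = 25.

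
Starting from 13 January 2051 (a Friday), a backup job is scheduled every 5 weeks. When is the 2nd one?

17 February 2051

The 2nd occurrence is 1 interval after the first: 1 × 35 = 35 days after 13 January 2051.
January has 31 days — 18 days to the end of January leaves 17.
17 days into February → 17 February 2051.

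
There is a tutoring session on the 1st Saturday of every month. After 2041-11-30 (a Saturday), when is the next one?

2041-12-07

November 2041 starts on a Friday, so its 1st Saturday is 2041-11-02 (1 day in).
That is not after 2041-11-30, so look at December 2041.
December 2041 starts on a Sunday, so its 1st Saturday is 2041-12-07 (6 days in).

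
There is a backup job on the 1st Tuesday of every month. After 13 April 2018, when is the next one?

April 2018 starts on a Sunday, so its 1st Tuesday is 3 April 2018 (2 days in).
That is not after 13 April 2018, so look at May 2018.
May 2018 starts on a Tuesday, so its 1st Tuesday is 1 May 2018.

1 May 2018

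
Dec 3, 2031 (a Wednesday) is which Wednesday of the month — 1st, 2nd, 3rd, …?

1st

Day 3 falls in week ⌈3/7⌉ of the month.
Days 1–7 hold the 1st Wednesday, 8–14 the 2nd, 15–21 the 3rd, 22–28 the 4th, 29–31 the 5th.
3 is in the range for the 1st.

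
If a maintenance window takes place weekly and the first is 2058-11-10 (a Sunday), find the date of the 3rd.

The 3rd occurrence is 2 intervals after the first: 2 × 7 = 14 days after 2058-11-10.
14 days later is 2058-11-24.

2058-11-24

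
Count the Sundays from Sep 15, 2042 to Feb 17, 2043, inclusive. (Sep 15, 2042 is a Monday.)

Sep 15, 2042 is a Monday; the first Sunday on or after it is Sep 21, 2042 (6 days later).
From Sep 21, 2042 to Feb 17, 2043: 9 + 31 + 30 + 31 + 31 + 17 = 149 days (rest of Sep, Oct, Nov, Dec, Jan, Feb).
149 ÷ 7 = 21 full weeks with remainder 2, so 21 more Sundays after the first → 22.

22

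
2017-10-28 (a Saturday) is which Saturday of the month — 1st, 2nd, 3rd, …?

Day 28 falls in week ⌈28/7⌉ of the month.
Days 1–7 hold the 1st Saturday, 8–14 the 2nd, 15–21 the 3rd, 22–28 the 4th, 29–31 the 5th.
28 is in the range for the 4th.

4th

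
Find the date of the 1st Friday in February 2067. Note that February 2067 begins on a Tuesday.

February 2067 begins on a Tuesday, so the first Friday is February 4 (3 days later).

4 February 2067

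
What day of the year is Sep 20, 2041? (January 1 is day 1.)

263

Days in months before Sep: 31 + 28 + 31 + 30 + 31 + 30 + 31 + 31 = 243.
Plus 20 days into Sep → day 263.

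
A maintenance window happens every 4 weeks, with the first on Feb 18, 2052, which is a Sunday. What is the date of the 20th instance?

Aug 3, 2053

The 20th occurrence is 19 intervals after the first: 19 × 28 = 532 days after Feb 18, 2052.
Feb has 29 days — 11 days to the end of Feb leaves 521.
From end of Feb to end of 2052 is 306 days (215 left).
Jan has 31 days (184 left).
Feb has 28 days (156 left).
Mar has 31 days (125 left).
Apr has 30 days (95 left).
May has 31 days (64 left).
Jun has 30 days (34 left).
Jul has 31 days (3 left).
3 days into Aug → Aug 3, 2053.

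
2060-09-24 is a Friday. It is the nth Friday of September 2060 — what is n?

4th

Day 24 falls in week ⌈24/7⌉ of the month.
Days 1–7 hold the 1st Friday, 8–14 the 2nd, 15–21 the 3rd, 22–28 the 4th, 29–31 the 5th.
24 is in the range for the 4th.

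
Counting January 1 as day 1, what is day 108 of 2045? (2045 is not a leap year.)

18 April 2045

January has 31 days (108 − 31 = 77 remain).
February has 28 days (77 − 28 = 49 remain).
March has 31 days (49 − 31 = 18 remain).
18 into April → April 18.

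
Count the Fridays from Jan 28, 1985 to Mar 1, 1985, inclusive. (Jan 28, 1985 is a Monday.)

Jan 28, 1985 is a Monday; the first Friday on or after it is Feb 1, 1985 (4 days later).
From Feb 1, 1985 to Mar 1, 1985: 27 + 1 = 28 days (rest of Feb, Mar).
28 ÷ 7 = 4 full weeks with remainder 0, so 4 more Fridays after the first → 5.

5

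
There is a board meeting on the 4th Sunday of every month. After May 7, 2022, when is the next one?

May 2022 starts on a Sunday; its first Sunday is the 1st, so the 4th Sunday is the 22nd — May 22, 2022.
May 22, 2022 is after May 7, 2022, so that is the next one.

May 22, 2022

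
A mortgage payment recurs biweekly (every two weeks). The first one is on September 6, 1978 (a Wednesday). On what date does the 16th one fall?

April 4, 1979

The 16th occurrence is 15 intervals after the first: 15 × 14 = 210 days after September 6, 1978.
September has 30 days — 24 days to the end of September leaves 186.
October has 31 days (155 left).
November has 30 days (125 left).
December has 31 days (94 left).
January has 31 days (63 left).
February has 28 days (35 left).
March has 31 days (4 left).
4 days into April → April 4, 1979.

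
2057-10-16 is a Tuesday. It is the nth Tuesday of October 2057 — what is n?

3rd

Day 16 falls in week ⌈16/7⌉ of the month.
Days 1–7 hold the 1st Tuesday, 8–14 the 2nd, 15–21 the 3rd, 22–28 the 4th, 29–31 the 5th.
16 is in the range for the 3rd.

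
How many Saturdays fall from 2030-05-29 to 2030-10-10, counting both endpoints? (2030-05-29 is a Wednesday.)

2030-05-29 is a Wednesday; the first Saturday on or after it is 2030-06-01 (3 days later).
From 2030-06-01 to 2030-10-10: 29 + 31 + 31 + 30 + 10 = 131 days (rest of June, July, August, September, October).
131 ÷ 7 = 18 full weeks with remainder 5, so 18 more Saturdays after the first → 19.

19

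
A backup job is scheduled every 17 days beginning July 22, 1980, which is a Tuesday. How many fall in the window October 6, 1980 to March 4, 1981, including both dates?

9

Occurrences land 17·i days after July 22, 1980 for i = 0, 1, 2, …
October 6, 1980 is 76 days after the start; 76 ÷ 17 = 4 remainder 8; since the remainder is 8, round up to i = 5. First occurrence in the window: #6 on October 15, 1980 (5×17 = 85 days in).
March 4, 1981 is 225 days after the start; 225 ÷ 17 = 13 remainder 4. Last occurrence in the window: #14 on February 28, 1981.
Occurrences #6 through #14: 9 in total.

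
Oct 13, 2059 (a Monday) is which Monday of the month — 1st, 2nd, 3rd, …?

2nd

Day 13 falls in week ⌈13/7⌉ of the month.
Days 1–7 hold the 1st Monday, 8–14 the 2nd, 15–21 the 3rd, 22–28 the 4th, 29–31 the 5th.
13 is in the range for the 2nd.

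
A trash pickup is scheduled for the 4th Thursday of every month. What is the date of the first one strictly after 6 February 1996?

22 February 1996

February 1996 starts on a Thursday; its first Thursday is the 1st, so the 4th Thursday is the 22nd — 22 February 1996.
22 February 1996 is after 6 February 1996, so that is the next one.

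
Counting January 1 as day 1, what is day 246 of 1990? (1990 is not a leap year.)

January has 31 days (246 − 31 = 215 remain).
February has 28 days (215 − 28 = 187 remain).
March has 31 days (187 − 31 = 156 remain).
April has 30 days (156 − 30 = 126 remain).
May has 31 days (126 − 31 = 95 remain).
June has 30 days (95 − 30 = 65 remain).
July has 31 days (65 − 31 = 34 remain).
August has 31 days (34 − 31 = 3 remain).
3 into September → September 3.

3 September 1990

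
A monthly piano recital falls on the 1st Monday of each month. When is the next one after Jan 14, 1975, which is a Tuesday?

Feb 3, 1975

Jan 1975 starts on a Wednesday, so its 1st Monday is Jan 6, 1975 (5 days in).
That is not after Jan 14, 1975, so look at Feb 1975.
Feb 1975 starts on a Saturday, so its 1st Monday is Feb 3, 1975 (2 days in).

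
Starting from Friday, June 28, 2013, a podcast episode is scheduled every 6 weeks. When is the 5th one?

December 13, 2013

The 5th occurrence is 4 intervals after the first: 4 × 42 = 168 days after June 28, 2013.
June has 30 days — 2 days to the end of June leaves 166.
July has 31 days (135 left).
August has 31 days (104 left).
September has 30 days (74 left).
October has 31 days (43 left).
November has 30 days (13 left).
13 days into December → December 13, 2013.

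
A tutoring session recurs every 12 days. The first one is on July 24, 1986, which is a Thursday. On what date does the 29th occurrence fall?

June 25, 1987

The 29th occurrence is 28 intervals after the first: 28 × 12 = 336 days after July 24, 1986.
July has 31 days — 7 days to the end of July leaves 329.
August has 31 days (298 left).
September has 30 days (268 left).
October has 31 days (237 left).
November has 30 days (207 left).
December has 31 days (176 left).
January has 31 days (145 left).
February has 28 days (117 left).
March has 31 days (86 left).
April has 30 days (56 left).
May has 31 days (25 left).
25 days into June → June 25, 1987.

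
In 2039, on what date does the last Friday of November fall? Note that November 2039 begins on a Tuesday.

November 2039 begins on a Tuesday, so the first Friday is November 4 (3 days later).
November 2039 has 30 days. Adding weeks: 4, 11, 18, 25 — the last one ≤ 30 is the 25th.

2039-11-25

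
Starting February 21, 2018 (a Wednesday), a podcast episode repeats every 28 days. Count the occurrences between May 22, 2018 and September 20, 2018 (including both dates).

4

Occurrences land 28·i days after February 21, 2018 for i = 0, 1, 2, …
May 22, 2018 is 90 days after the start; 90 ÷ 28 = 3 remainder 6; since the remainder is 6, round up to i = 4. First occurrence in the window: #5 on June 13, 2018 (4×28 = 112 days in).
September 20, 2018 is 211 days after the start; 211 ÷ 28 = 7 remainder 15. Last occurrence in the window: #8 on September 5, 2018.
Occurrences #5 through #8: 4 in total.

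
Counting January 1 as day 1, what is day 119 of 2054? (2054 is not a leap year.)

29 April 2054

January has 31 days (119 − 31 = 88 remain).
February has 28 days (88 − 28 = 60 remain).
March has 31 days (60 − 31 = 29 remain).
29 into April → April 29.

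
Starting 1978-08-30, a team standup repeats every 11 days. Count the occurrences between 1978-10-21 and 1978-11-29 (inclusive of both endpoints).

Occurrences land 11·i days after 1978-08-30 for i = 0, 1, 2, …
1978-10-21 is 52 days after the start; 52 ÷ 11 = 4 remainder 8; since the remainder is 8, round up to i = 5. First occurrence in the window: #6 on 1978-10-24 (5×11 = 55 days in).
1978-11-29 is 91 days after the start; 91 ÷ 11 = 8 remainder 3. Last occurrence in the window: #9 on 1978-11-26.
Occurrences #6 through #9: 4 in total.

4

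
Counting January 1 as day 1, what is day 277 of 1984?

Oct 3, 1984

Jan has 31 days (277 − 31 = 246 remain).
Feb has 29 days (246 − 29 = 217 remain).
Mar has 31 days (217 − 31 = 186 remain).
Apr has 30 days (186 − 30 = 156 remain).
May has 31 days (156 − 31 = 125 remain).
Jun has 30 days (125 − 30 = 95 remain).
Jul has 31 days (95 − 31 = 64 remain).
Aug has 31 days (64 − 31 = 33 remain).
Sep has 30 days (33 − 30 = 3 remain).
3 into Oct → Oct 3.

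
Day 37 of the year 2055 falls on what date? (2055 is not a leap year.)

Jan has 31 days (37 − 31 = 6 remain).
6 into Feb → Feb 6.

Feb 6, 2055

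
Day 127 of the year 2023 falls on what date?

January has 31 days (127 − 31 = 96 remain).
February has 28 days (96 − 28 = 68 remain).
March has 31 days (68 − 31 = 37 remain).
April has 30 days (37 − 30 = 7 remain).
7 into May → May 7.

May 7, 2023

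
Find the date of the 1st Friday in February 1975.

1975-02-07

The first Friday of February 1975 is February 7.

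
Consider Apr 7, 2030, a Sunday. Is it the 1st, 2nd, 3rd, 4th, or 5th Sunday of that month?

1st

Day 7 falls in week ⌈7/7⌉ of the month.
Days 1–7 hold the 1st Sunday, 8–14 the 2nd, 15–21 the 3rd, 22–28 the 4th, 29–31 the 5th.
7 is in the range for the 1st.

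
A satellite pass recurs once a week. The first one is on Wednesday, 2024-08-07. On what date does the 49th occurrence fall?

2025-07-09

The 49th occurrence is 48 intervals after the first: 48 × 7 = 336 days after 2024-08-07.
August has 31 days — 24 days to the end of August leaves 312.
September has 30 days (282 left).
October has 31 days (251 left).
November has 30 days (221 left).
December has 31 days (190 left).
January has 31 days (159 left).
February has 28 days (131 left).
March has 31 days (100 left).
April has 30 days (70 left).
May has 31 days (39 left).
June has 30 days (9 left).
9 days into July → 2025-07-09.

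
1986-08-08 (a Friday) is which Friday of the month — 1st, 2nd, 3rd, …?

2nd

Day 8 falls in week ⌈8/7⌉ of the month.
Days 1–7 hold the 1st Friday, 8–14 the 2nd, 15–21 the 3rd, 22–28 the 4th, 29–31 the 5th.
8 is in the range for the 2nd.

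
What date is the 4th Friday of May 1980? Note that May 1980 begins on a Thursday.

23 May 1980

May 1980 begins on a Thursday, so the first Friday is May 2 (1 day later).
The 4th Friday is 3 weeks later: 2 + 21 = 23.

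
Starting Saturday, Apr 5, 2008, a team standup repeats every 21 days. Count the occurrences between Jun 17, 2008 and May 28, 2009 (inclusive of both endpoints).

16

Occurrences land 21·i days after Apr 5, 2008 for i = 0, 1, 2, …
Jun 17, 2008 is 73 days after the start; 73 ÷ 21 = 3 remainder 10; since the remainder is 10, round up to i = 4. First occurrence in the window: #5 on Jun 28, 2008 (4×21 = 84 days in).
May 28, 2009 is 418 days after the start; 418 ÷ 21 = 19 remainder 19. Last occurrence in the window: #20 on May 9, 2009.
Occurrences #5 through #20: 16 in total.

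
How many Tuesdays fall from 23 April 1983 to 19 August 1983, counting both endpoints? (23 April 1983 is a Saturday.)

23 April 1983 is a Saturday; the first Tuesday on or after it is 26 April 1983 (3 days later).
From 26 April 1983 to 19 August 1983: 4 + 31 + 30 + 31 + 19 = 115 days (rest of April, May, June, July, August).
115 ÷ 7 = 16 full weeks with remainder 3, so 16 more Tuesdays after the first → 17.

17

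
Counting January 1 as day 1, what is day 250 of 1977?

7 September 1977

January has 31 days (250 − 31 = 219 remain).
February has 28 days (219 − 28 = 191 remain).
March has 31 days (191 − 31 = 160 remain).
April has 30 days (160 − 30 = 130 remain).
May has 31 days (130 − 31 = 99 remain).
June has 30 days (99 − 30 = 69 remain).
July has 31 days (69 − 31 = 38 remain).
August has 31 days (38 − 31 = 7 remain).
7 into September → September 7.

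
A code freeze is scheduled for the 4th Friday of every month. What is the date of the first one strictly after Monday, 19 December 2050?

23 December 2050

December 2050 starts on a Thursday; its first Friday is the 2nd, so the 4th Friday is the 23rd — 23 December 2050.
23 December 2050 is after 19 December 2050, so that is the next one.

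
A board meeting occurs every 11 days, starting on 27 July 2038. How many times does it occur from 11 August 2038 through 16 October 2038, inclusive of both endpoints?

Occurrences land 11·i days after 27 July 2038 for i = 0, 1, 2, …
11 August 2038 is 15 days after the start; 15 ÷ 11 = 1 remainder 4; since the remainder is 4, round up to i = 2. First occurrence in the window: #3 on 18 August 2038 (2×11 = 22 days in).
16 October 2038 is 81 days after the start; 81 ÷ 11 = 7 remainder 4. Last occurrence in the window: #8 on 12 October 2038.
Occurrences #3 through #8: 6 in total.

6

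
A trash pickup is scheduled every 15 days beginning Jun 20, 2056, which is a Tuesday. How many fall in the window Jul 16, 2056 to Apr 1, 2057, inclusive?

18

Occurrences land 15·i days after Jun 20, 2056 for i = 0, 1, 2, …
Jul 16, 2056 is 26 days after the start; 26 ÷ 15 = 1 remainder 11; since the remainder is 11, round up to i = 2. First occurrence in the window: #3 on Jul 20, 2056 (2×15 = 30 days in).
Apr 1, 2057 is 285 days after the start; 285 ÷ 15 = 19 remainder 0. Last occurrence in the window: #20 on Apr 1, 2057.
Occurrences #3 through #20: 18 in total.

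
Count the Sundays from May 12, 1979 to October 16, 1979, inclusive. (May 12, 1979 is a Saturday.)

May 12, 1979 is a Saturday; the first Sunday on or after it is May 13, 1979 (1 day later).
From May 13, 1979 to October 16, 1979: 18 + 30 + 31 + 31 + 30 + 16 = 156 days (rest of May, June, July, August, September, October).
156 ÷ 7 = 22 full weeks with remainder 2, so 22 more Sundays after the first → 23.

23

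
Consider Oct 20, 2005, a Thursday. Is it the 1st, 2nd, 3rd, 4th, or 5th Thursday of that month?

3rd

Day 20 falls in week ⌈20/7⌉ of the month.
Days 1–7 hold the 1st Thursday, 8–14 the 2nd, 15–21 the 3rd, 22–28 the 4th, 29–31 the 5th.
20 is in the range for the 3rd.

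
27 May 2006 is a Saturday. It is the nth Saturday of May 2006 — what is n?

4th

Day 27 falls in week ⌈27/7⌉ of the month.
Days 1–7 hold the 1st Saturday, 8–14 the 2nd, 15–21 the 3rd, 22–28 the 4th, 29–31 the 5th.
27 is in the range for the 4th.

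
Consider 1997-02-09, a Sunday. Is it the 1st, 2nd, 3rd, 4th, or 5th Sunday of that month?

Day 9 falls in week ⌈9/7⌉ of the month.
Days 1–7 hold the 1st Sunday, 8–14 the 2nd, 15–21 the 3rd, 22–28 the 4th, 29–31 the 5th.
9 is in the range for the 2nd.

2nd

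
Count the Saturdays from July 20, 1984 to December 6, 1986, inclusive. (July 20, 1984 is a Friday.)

July 20, 1984 is a Friday; the first Saturday on or after it is July 21, 1984 (1 day later).
From July 21, 1984 to December 6, 1986: 163 + 365 + 340 = 868 days (rest of 1984, 1985, to December 6, 1986 in 1986).
868 ÷ 7 = 124 full weeks with remainder 0, so 124 more Saturdays after the first → 125.

125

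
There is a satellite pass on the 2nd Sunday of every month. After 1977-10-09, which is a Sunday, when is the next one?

October 1977 starts on a Saturday; its first Sunday is the 2nd, so the 2nd Sunday is the 9th — 1977-10-09.
That is not after 1977-10-09, so look at November 1977.
November 1977 starts on a Tuesday; its first Sunday is the 6th, so the 2nd Sunday is the 13th — 1977-11-13.

1977-11-13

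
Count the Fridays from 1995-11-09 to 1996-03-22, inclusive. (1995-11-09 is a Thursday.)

1995-11-09 is a Thursday; the first Friday on or after it is 1995-11-10 (1 day later).
From 1995-11-10 to 1996-03-22: 20 + 31 + 31 + 29 + 22 = 133 days (rest of November, December, January, February, March).
133 ÷ 7 = 19 full weeks with remainder 0, so 19 more Fridays after the first → 20.

20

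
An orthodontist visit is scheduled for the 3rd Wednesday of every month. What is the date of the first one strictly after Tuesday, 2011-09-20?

2011-09-21

September 2011 starts on a Thursday; its first Wednesday is the 7th, so the 3rd Wednesday is the 21st — 2011-09-21.
2011-09-21 is after 2011-09-20, so that is the next one.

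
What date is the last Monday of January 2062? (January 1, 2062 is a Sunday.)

2062-01-30

January 2062 begins on a Sunday, so the first Monday is January 2 (1 day later).
January 2062 has 31 days. Adding weeks: 2, 9, 16, 23, 30 — the last one ≤ 31 is the 30th.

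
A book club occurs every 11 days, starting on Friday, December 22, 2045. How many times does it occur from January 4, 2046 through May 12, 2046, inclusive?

Occurrences land 11·i days after December 22, 2045 for i = 0, 1, 2, …
January 4, 2046 is 13 days after the start; 13 ÷ 11 = 1 remainder 2; since the remainder is 2, round up to i = 2. First occurrence in the window: #3 on January 13, 2046 (2×11 = 22 days in).
May 12, 2046 is 141 days after the start; 141 ÷ 11 = 12 remainder 9. Last occurrence in the window: #13 on May 3, 2046.
Occurrences #3 through #13: 11 in total.

11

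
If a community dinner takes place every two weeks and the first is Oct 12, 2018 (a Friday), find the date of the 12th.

Mar 15, 2019

The 12th occurrence is 11 intervals after the first: 11 × 14 = 154 days after Oct 12, 2018.
Oct has 31 days — 19 days to the end of Oct leaves 135.
Nov has 30 days (105 left).
Dec has 31 days (74 left).
Jan has 31 days (43 left).
Feb has 28 days (15 left).
15 days into Mar → Mar 15, 2019.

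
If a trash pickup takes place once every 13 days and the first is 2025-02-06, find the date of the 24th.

The 24th occurrence is 23 intervals after the first: 23 × 13 = 299 days after 2025-02-06.
February has 28 days — 22 days to the end of February leaves 277.
March has 31 days (246 left).
April has 30 days (216 left).
May has 31 days (185 left).
June has 30 days (155 left).
July has 31 days (124 left).
August has 31 days (93 left).
September has 30 days (63 left).
October has 31 days (32 left).
November has 30 days (2 left).
2 days into December → 2025-12-02.

2025-12-02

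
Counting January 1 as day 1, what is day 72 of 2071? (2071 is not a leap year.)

January has 31 days (72 − 31 = 41 remain).
February has 28 days (41 − 28 = 13 remain).
13 into March → March 13.

13 March 2071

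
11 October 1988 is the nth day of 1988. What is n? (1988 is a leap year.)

285

Days in months before October: 31 + 29 + 31 + 30 + 31 + 30 + 31 + 31 + 30 = 274.
Plus 11 days into October → day 285.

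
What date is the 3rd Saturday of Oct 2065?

Oct 17, 2065

Oct 2065 begins on a Thursday, so the first Saturday is Oct 3 (2 days later).
The 3rd Saturday is 2 weeks later: 3 + 14 = 17.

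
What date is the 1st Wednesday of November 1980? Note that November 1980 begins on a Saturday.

November 1980 begins on a Saturday, so the first Wednesday is November 5 (4 days later).

1980-11-05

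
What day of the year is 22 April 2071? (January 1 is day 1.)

Days in months before April: 31 + 28 + 31 = 90.
Plus 22 days into April → day 112.

112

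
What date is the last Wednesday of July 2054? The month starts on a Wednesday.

2054-07-29

July 2054 begins on a Wednesday, so the first Wednesday is July 1.
July 2054 has 31 days. Adding weeks: 1, 8, 15, 22, 29 — the last one ≤ 31 is the 29th.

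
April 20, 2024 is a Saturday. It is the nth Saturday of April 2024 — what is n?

Day 20 falls in week ⌈20/7⌉ of the month.
Days 1–7 hold the 1st Saturday, 8–14 the 2nd, 15–21 the 3rd, 22–28 the 4th, 29–31 the 5th.
20 is in the range for the 3rd.

3rd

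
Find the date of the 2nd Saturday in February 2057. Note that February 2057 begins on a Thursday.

February 2057 begins on a Thursday, so the first Saturday is February 3 (2 days later).
The 2nd Saturday is 1 weeks later: 3 + 7 = 10.

10 February 2057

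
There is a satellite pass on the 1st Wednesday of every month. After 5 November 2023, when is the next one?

6 December 2023

November 2023 starts on a Wednesday, so its 1st Wednesday is 1 November 2023.
That is not after 5 November 2023, so look at December 2023.
December 2023 starts on a Friday, so its 1st Wednesday is 6 December 2023 (5 days in).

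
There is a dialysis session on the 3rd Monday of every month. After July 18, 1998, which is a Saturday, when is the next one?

July 1998 starts on a Wednesday; its first Monday is the 6th, so the 3rd Monday is the 20th — July 20, 1998.
July 20, 1998 is after July 18, 1998, so that is the next one.

July 20, 1998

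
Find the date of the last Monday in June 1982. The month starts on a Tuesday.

June 1982 begins on a Tuesday, so the first Monday is June 7 (6 days later).
June 1982 has 30 days. Adding weeks: 7, 14, 21, 28 — the last one ≤ 30 is the 28th.

June 28, 1982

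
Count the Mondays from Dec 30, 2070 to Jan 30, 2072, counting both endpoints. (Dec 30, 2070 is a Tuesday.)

56

Dec 30, 2070 is a Tuesday; the first Monday on or after it is Jan 5, 2071 (6 days later).
From Jan 5, 2071 to Jan 30, 2072: 360 + 30 = 390 days (rest of 2071, to Jan 30, 2072 in 2072).
390 ÷ 7 = 55 full weeks with remainder 5, so 55 more Mondays after the first → 56.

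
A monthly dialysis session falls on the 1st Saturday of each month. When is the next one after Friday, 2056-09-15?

2056-10-07

September 2056 starts on a Friday, so its 1st Saturday is 2056-09-02 (1 day in).
That is not after 2056-09-15, so look at October 2056.
October 2056 starts on a Sunday, so its 1st Saturday is 2056-10-07 (6 days in).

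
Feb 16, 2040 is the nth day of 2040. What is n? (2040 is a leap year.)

Days in months before Feb: 31 = 31.
Plus 16 days into Feb → day 47.

47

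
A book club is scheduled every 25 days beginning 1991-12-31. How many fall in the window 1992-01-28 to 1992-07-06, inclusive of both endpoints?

Occurrences land 25·i days after 1991-12-31 for i = 0, 1, 2, …
1992-01-28 is 28 days after the start; 28 ÷ 25 = 1 remainder 3; since the remainder is 3, round up to i = 2. First occurrence in the window: #3 on 1992-02-19 (2×25 = 50 days in).
1992-07-06 is 188 days after the start; 188 ÷ 25 = 7 remainder 13. Last occurrence in the window: #8 on 1992-06-23.
Occurrences #3 through #8: 6 in total.

6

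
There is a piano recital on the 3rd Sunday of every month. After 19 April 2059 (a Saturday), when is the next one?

20 April 2059

April 2059 starts on a Tuesday; its first Sunday is the 6th, so the 3rd Sunday is the 20th — 20 April 2059.
20 April 2059 is after 19 April 2059, so that is the next one.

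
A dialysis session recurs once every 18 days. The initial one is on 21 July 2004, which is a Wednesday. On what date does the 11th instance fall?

17 January 2005

The 11th occurrence is 10 intervals after the first: 10 × 18 = 180 days after 21 July 2004.
July has 31 days — 10 days to the end of July leaves 170.
August has 31 days (139 left).
September has 30 days (109 left).
October has 31 days (78 left).
November has 30 days (48 left).
December has 31 days (17 left).
17 days into January → 17 January 2005.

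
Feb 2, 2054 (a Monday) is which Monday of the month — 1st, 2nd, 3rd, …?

Day 2 falls in week ⌈2/7⌉ of the month.
Days 1–7 hold the 1st Monday, 8–14 the 2nd, 15–21 the 3rd, 22–28 the 4th, 29–31 the 5th.
2 is in the range for the 1st.

1st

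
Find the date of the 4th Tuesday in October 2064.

The first Tuesday of October 2064 is October 7.
The 4th Tuesday is 3 weeks later: 7 + 21 = 28.

October 28, 2064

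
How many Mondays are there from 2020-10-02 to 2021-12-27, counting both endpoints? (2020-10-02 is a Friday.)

2020-10-02 is a Friday; the first Monday on or after it is 2020-10-05 (3 days later).
From 2020-10-05 to 2021-12-27: 87 + 361 = 448 days (rest of 2020, to 2021-12-27 in 2021).
448 ÷ 7 = 64 full weeks with remainder 0, so 64 more Mondays after the first → 65.

65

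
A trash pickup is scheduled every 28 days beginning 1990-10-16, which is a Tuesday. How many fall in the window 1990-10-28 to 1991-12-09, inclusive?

Occurrences land 28·i days after 1990-10-16 for i = 0, 1, 2, …
1990-10-28 is 12 days after the start; 12 ÷ 28 = 0 remainder 12; since the remainder is 12, round up to i = 1. First occurrence in the window: #2 on 1990-11-13 (1×28 = 28 days in).
1991-12-09 is 419 days after the start; 419 ÷ 28 = 14 remainder 27. Last occurrence in the window: #15 on 1991-11-12.
Occurrences #2 through #15: 14 in total.

14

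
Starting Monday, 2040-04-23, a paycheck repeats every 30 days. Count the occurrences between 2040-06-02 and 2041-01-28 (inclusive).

8

Occurrences land 30·i days after 2040-04-23 for i = 0, 1, 2, …
2040-06-02 is 40 days after the start; 40 ÷ 30 = 1 remainder 10; since the remainder is 10, round up to i = 2. First occurrence in the window: #3 on 2040-06-22 (2×30 = 60 days in).
2041-01-28 is 280 days after the start; 280 ÷ 30 = 9 remainder 10. Last occurrence in the window: #10 on 2041-01-18.
Occurrences #3 through #10: 8 in total.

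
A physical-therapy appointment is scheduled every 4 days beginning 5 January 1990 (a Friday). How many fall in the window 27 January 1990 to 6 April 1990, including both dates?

Occurrences land 4·i days after 5 January 1990 for i = 0, 1, 2, …
27 January 1990 is 22 days after the start; 22 ÷ 4 = 5 remainder 2; since the remainder is 2, round up to i = 6. First occurrence in the window: #7 on 29 January 1990 (6×4 = 24 days in).
6 April 1990 is 91 days after the start; 91 ÷ 4 = 22 remainder 3. Last occurrence in the window: #23 on 3 April 1990.
Occurrences #7 through #23: 17 in total.

17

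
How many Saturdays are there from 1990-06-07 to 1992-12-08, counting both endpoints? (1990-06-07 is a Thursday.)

131

1990-06-07 is a Thursday; the first Saturday on or after it is 1990-06-09 (2 days later).
From 1990-06-09 to 1992-12-08: 205 + 365 + 343 = 913 days (rest of 1990, 1991, to 1992-12-08 in 1992).
913 ÷ 7 = 130 full weeks with remainder 3, so 130 more Saturdays after the first → 131.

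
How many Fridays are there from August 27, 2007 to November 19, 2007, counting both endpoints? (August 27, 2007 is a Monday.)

12

August 27, 2007 is a Monday; the first Friday on or after it is August 31, 2007 (4 days later).
From August 31, 2007 to November 19, 2007: 0 + 30 + 31 + 19 = 80 days (rest of August, September, October, November).
80 ÷ 7 = 11 full weeks with remainder 3, so 11 more Fridays after the first → 12.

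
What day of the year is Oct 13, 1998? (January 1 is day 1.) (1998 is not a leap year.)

286

Days in months before Oct: 31 + 28 + 31 + 30 + 31 + 30 + 31 + 31 + 30 = 273.
Plus 13 days into Oct → day 286.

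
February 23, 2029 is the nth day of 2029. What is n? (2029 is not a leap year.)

54

Days in months before February: 31 = 31.
Plus 23 days into February → day 54.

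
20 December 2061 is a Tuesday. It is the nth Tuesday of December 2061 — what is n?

3rd

Day 20 falls in week ⌈20/7⌉ of the month.
Days 1–7 hold the 1st Tuesday, 8–14 the 2nd, 15–21 the 3rd, 22–28 the 4th, 29–31 the 5th.
20 is in the range for the 3rd.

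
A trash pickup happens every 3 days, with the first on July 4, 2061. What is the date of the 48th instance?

The 48th occurrence is 47 intervals after the first: 47 × 3 = 141 days after July 4, 2061.
July has 31 days — 27 days to the end of July leaves 114.
August has 31 days (83 left).
September has 30 days (53 left).
October has 31 days (22 left).
22 days into November → November 22, 2061.

November 22, 2061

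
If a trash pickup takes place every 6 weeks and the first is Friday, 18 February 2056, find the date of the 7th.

27 October 2056

The 7th occurrence is 6 intervals after the first: 6 × 42 = 252 days after 18 February 2056.
February has 29 days — 11 days to the end of February leaves 241.
March has 31 days (210 left).
April has 30 days (180 left).
May has 31 days (149 left).
June has 30 days (119 left).
July has 31 days (88 left).
August has 31 days (57 left).
September has 30 days (27 left).
27 days into October → 27 October 2056.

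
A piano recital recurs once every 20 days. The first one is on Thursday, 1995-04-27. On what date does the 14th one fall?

The 14th occurrence is 13 intervals after the first: 13 × 20 = 260 days after 1995-04-27.
April has 30 days — 3 days to the end of April leaves 257.
May has 31 days (226 left).
June has 30 days (196 left).
July has 31 days (165 left).
August has 31 days (134 left).
September has 30 days (104 left).
October has 31 days (73 left).
November has 30 days (43 left).
December has 31 days (12 left).
12 days into January → 1996-01-12.

1996-01-12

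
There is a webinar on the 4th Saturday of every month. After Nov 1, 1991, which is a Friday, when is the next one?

Nov 1991 starts on a Friday; its first Saturday is the 2nd, so the 4th Saturday is the 23rd — Nov 23, 1991.
Nov 23, 1991 is after Nov 1, 1991, so that is the next one.

Nov 23, 1991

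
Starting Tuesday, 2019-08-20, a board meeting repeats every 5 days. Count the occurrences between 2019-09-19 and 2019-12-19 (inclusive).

19

Occurrences land 5·i days after 2019-08-20 for i = 0, 1, 2, …
2019-09-19 is 30 days after the start; 30 ÷ 5 = 6 remainder 0. First occurrence in the window: #7 on 2019-09-19 (6×5 = 30 days in).
2019-12-19 is 121 days after the start; 121 ÷ 5 = 24 remainder 1. Last occurrence in the window: #25 on 2019-12-18.
Occurrences #7 through #25: 19 in total.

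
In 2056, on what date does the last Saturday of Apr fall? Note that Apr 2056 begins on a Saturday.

Apr 29, 2056

Apr 2056 begins on a Saturday, so the first Saturday is Apr 1.
Apr 2056 has 30 days. Adding weeks: 1, 8, 15, 22, 29 — the last one ≤ 30 is the 29th.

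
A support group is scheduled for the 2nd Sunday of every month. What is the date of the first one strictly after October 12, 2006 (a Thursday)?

October 2006 starts on a Sunday; its first Sunday is the 1st, so the 2nd Sunday is the 8th — October 8, 2006.
That is not after October 12, 2006, so look at November 2006.
November 2006 starts on a Wednesday; its first Sunday is the 5th, so the 2nd Sunday is the 12th — November 12, 2006.

November 12, 2006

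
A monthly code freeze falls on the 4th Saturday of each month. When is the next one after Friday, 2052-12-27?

December 2052 starts on a Sunday; its first Saturday is the 7th, so the 4th Saturday is the 28th — 2052-12-28.
2052-12-28 is after 2052-12-27, so that is the next one.

2052-12-28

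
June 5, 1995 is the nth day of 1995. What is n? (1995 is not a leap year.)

Days in months before June: 31 + 28 + 31 + 30 + 31 = 151.
Plus 5 days into June → day 156.

156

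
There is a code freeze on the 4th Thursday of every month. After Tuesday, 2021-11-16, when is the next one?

2021-11-25

November 2021 starts on a Monday; its first Thursday is the 4th, so the 4th Thursday is the 25th — 2021-11-25.
2021-11-25 is after 2021-11-16, so that is the next one.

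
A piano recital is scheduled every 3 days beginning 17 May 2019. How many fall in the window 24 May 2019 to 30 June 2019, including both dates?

Occurrences land 3·i days after 17 May 2019 for i = 0, 1, 2, …
24 May 2019 is 7 days after the start; 7 ÷ 3 = 2 remainder 1; since the remainder is 1, round up to i = 3. First occurrence in the window: #4 on 26 May 2019 (3×3 = 9 days in).
30 June 2019 is 44 days after the start; 44 ÷ 3 = 14 remainder 2. Last occurrence in the window: #15 on 28 June 2019.
Occurrences #4 through #15: 12 in total.

12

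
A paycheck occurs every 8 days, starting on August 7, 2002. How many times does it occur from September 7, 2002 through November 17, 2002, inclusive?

Occurrences land 8·i days after August 7, 2002 for i = 0, 1, 2, …
September 7, 2002 is 31 days after the start; 31 ÷ 8 = 3 remainder 7; since the remainder is 7, round up to i = 4. First occurrence in the window: #5 on September 8, 2002 (4×8 = 32 days in).
November 17, 2002 is 102 days after the start; 102 ÷ 8 = 12 remainder 6. Last occurrence in the window: #13 on November 11, 2002.
Occurrences #5 through #13: 9 in total.

9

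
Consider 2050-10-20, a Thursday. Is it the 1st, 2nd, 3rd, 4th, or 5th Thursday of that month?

Day 20 falls in week ⌈20/7⌉ of the month.
Days 1–7 hold the 1st Thursday, 8–14 the 2nd, 15–21 the 3rd, 22–28 the 4th, 29–31 the 5th.
20 is in the range for the 3rd.

3rd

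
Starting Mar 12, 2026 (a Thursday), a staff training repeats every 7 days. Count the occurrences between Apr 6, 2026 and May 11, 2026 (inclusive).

Occurrences land 7·i days after Mar 12, 2026 for i = 0, 1, 2, …
Apr 6, 2026 is 25 days after the start; 25 ÷ 7 = 3 remainder 4; since the remainder is 4, round up to i = 4. First occurrence in the window: #5 on Apr 9, 2026 (4×7 = 28 days in).
May 11, 2026 is 60 days after the start; 60 ÷ 7 = 8 remainder 4. Last occurrence in the window: #9 on May 7, 2026.
Occurrences #5 through #9: 5 in total.

5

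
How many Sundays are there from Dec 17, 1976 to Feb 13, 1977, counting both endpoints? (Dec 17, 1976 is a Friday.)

Dec 17, 1976 is a Friday; the first Sunday on or after it is Dec 19, 1976 (2 days later).
From Dec 19, 1976 to Feb 13, 1977: 12 + 31 + 13 = 56 days (rest of Dec, Jan, Feb).
56 ÷ 7 = 8 full weeks with remainder 0, so 8 more Sundays after the first → 9.

9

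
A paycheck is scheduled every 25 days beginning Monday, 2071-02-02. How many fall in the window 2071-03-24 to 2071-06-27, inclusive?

Occurrences land 25·i days after 2071-02-02 for i = 0, 1, 2, …
2071-03-24 is 50 days after the start; 50 ÷ 25 = 2 remainder 0. First occurrence in the window: #3 on 2071-03-24 (2×25 = 50 days in).
2071-06-27 is 145 days after the start; 145 ÷ 25 = 5 remainder 20. Last occurrence in the window: #6 on 2071-06-07.
Occurrences #3 through #6: 4 in total.

4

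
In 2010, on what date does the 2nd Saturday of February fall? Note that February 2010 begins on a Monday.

February 13, 2010

February 2010 begins on a Monday, so the first Saturday is February 6 (5 days later).
The 2nd Saturday is 1 weeks later: 6 + 7 = 13.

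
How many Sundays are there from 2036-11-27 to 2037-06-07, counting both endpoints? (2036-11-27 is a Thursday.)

2036-11-27 is a Thursday; the first Sunday on or after it is 2036-11-30 (3 days later).
From 2036-11-30 to 2037-06-07: 0 + 31 + 31 + 28 + 31 + 30 + 31 + 7 = 189 days (rest of November, December, January, February, March, April, May, June).
189 ÷ 7 = 27 full weeks with remainder 0, so 27 more Sundays after the first → 28.

28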